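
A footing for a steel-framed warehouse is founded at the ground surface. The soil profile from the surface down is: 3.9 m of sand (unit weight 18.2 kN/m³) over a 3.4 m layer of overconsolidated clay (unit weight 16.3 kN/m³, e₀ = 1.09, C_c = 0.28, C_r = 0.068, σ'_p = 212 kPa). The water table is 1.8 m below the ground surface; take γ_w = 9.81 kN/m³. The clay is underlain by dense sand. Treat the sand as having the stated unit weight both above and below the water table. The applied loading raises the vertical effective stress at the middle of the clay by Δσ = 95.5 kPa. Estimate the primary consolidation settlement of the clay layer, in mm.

Mid-depth of clay below the ground surface: z = 3.9 + 3.4/2 = 5.6 m.
Total vertical stress at mid-clay: σ_v = 18.2×3.9 + 16.3×1.7 = 98.69 kPa.
Pore pressure: u = 9.81×(5.6 − 1.8) = 37.278 kPa.
Initial effective stress: σ'_0 = σ_v − u = 98.69 − 37.278 = 61.412 kPa.
Final effective stress: σ'_f = 61.412 + 95.5 = 156.91 kPa.
σ'_f = 156.91 ≤ σ'_p = 212 kPa, so the clay remains overconsolidated and only the recompression index applies:
S_c = C_r·H/(1+e₀)·log₁₀(σ'_f/σ'_0) = 0.068×3.4/2.09×log₁₀(156.91/61.412)
    = 0.11062 × 0.4074 = 0.04507 m

S_c ≈ 45.1 mm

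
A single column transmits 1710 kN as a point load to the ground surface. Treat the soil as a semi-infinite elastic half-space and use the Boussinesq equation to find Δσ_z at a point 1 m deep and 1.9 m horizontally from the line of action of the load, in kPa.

Δσ_z ≈ 17.9 kPa

Boussinesq vertical stress below a point load on an elastic half-space:
Δσ_z = 3P/(2πz²) · [1 + (r/z)²]^(−5/2)
r/z = 1.9/1 = 1.9; [1+(r/z)²]^(−5/2) = 0.021915.
Δσ_z = 3×1710/(2π×1²) × 0.021915 = 816.46 × 0.021915 = 17.89 kPa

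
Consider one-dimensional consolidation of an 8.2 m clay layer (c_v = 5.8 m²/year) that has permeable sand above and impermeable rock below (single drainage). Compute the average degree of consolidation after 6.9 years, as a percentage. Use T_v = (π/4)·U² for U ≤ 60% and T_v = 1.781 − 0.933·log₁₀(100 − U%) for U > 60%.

U ≈ 81.3 %

Drainage path length: H_d = H = 8.2 m (single drainage).
T_v = c_v·t/H_d² = 5.8×6.9/8.2² = 0.59518.
T_v = 0.59518 corresponds to the U > 60% branch:
U = 1 − 10^((1.781 − T_v)/0.933)/100 = 0.8134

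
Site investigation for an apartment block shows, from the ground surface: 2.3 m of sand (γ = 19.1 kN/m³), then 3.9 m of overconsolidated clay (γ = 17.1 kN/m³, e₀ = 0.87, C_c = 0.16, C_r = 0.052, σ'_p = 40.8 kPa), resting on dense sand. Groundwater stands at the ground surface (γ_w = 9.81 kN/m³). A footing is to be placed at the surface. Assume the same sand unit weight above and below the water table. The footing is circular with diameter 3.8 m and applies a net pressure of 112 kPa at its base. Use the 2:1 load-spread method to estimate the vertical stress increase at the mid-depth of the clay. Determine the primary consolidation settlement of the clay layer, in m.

Mid-depth of clay below the ground surface: z = 2.3 + 3.9/2 = 4.25 m.
Total vertical stress at mid-clay: σ_v = 19.1×2.3 + 17.1×1.95 = 77.275 kPa.
Pore pressure: u = 9.81×(4.25 − 0) = 41.693 kPa.
Initial effective stress: σ'_0 = σ_v − u = 77.275 − 41.693 = 35.582 kPa.
Stress increase at mid-clay by the 2:1 spreading method:
Δσ ≈ qD²/(D+z)² = 112×3.8²/(3.8+4.25)² = 24.957 kPa
Final effective stress: σ'_f = 35.582 + 24.957 = 60.539 kPa.
σ'_f = 60.539 > σ'_p = 40.8 kPa, so the stress path crosses the preconsolidation pressure — recompression up to σ'_p, then virgin compression beyond:
S_c = H/(1+e₀)·[C_r·log₁₀(σ'_p/σ'_0) + C_c·log₁₀(σ'_f/σ'_p)]
    = 3.9/1.87 × [0.052×log₁₀(40.8/35.582) + 0.16×log₁₀(60.539/40.8)]
    = 2.0856 × [0.0030904 + 0.02742] = 0.06363 m

S_c ≈ 0.0636 m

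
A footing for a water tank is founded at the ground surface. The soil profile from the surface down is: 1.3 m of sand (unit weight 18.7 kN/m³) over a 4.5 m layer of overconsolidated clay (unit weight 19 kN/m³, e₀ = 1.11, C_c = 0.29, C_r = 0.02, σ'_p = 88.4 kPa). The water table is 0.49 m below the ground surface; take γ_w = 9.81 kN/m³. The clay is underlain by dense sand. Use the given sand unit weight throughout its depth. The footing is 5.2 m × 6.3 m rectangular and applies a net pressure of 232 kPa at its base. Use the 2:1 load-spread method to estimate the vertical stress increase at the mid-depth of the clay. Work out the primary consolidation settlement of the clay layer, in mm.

S_c ≈ 110 mm

Mid-depth of clay below the ground surface: z = 1.3 + 4.5/2 = 3.55 m.
Total vertical stress at mid-clay: σ_v = 18.7×1.3 + 19×2.25 = 67.06 kPa.
Pore pressure: u = 9.81×(3.55 − 0.49) = 30.019 kPa.
Initial effective stress: σ'_0 = σ_v − u = 67.06 − 30.019 = 37.041 kPa.
Stress increase at mid-clay by the 2:1 spreading method:
Δσ = qBL/((B+z)(L+z)) = 232×5.2×6.3/((5.2+3.55)(6.3+3.55)) = 88.184 kPa
Final effective stress: σ'_f = 37.041 + 88.184 = 125.22 kPa.
σ'_f = 125.22 > σ'_p = 88.4 kPa, so the stress path crosses the preconsolidation pressure — recompression up to σ'_p, then virgin compression beyond:
S_c = H/(1+e₀)·[C_r·log₁₀(σ'_p/σ'_0) + C_c·log₁₀(σ'_f/σ'_p)]
    = 4.5/2.11 × [0.02×log₁₀(88.4/37.041) + 0.29×log₁₀(125.22/88.4)]
    = 2.1327 × [0.0075554 + 0.043854] = 0.1096 m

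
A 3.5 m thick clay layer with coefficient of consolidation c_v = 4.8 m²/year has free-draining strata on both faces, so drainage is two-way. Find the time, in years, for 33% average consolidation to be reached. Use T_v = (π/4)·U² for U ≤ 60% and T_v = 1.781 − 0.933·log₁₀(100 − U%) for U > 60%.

Drainage path length: H_d = H/2 = 1.75 m (double drainage).
U ≤ 60%: T_v = (π/4)·U² = (π/4)×0.33² = 0.08553.
t = T_v·H_d²/c_v = 0.08553×1.75²/4.8 = 0.05457 years.

t ≈ 0.0546 years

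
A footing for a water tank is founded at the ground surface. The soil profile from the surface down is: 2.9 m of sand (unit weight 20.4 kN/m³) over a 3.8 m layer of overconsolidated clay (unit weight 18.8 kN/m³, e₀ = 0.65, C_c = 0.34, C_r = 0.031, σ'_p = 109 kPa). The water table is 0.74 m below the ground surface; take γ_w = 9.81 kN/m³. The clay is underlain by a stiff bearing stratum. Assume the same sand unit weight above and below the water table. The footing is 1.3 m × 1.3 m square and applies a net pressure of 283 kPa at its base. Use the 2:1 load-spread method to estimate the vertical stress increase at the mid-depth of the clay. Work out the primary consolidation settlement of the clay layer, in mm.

Mid-depth of clay below the ground surface: z = 2.9 + 3.8/2 = 4.8 m.
Total vertical stress at mid-clay: σ_v = 20.4×2.9 + 18.8×1.9 = 94.88 kPa.
Pore pressure: u = 9.81×(4.8 − 0.74) = 39.829 kPa.
Initial effective stress: σ'_0 = σ_v − u = 94.88 − 39.829 = 55.051 kPa.
Stress increase at mid-clay by the 2:1 spreading method:
Δσ = qBL/((B+z)(L+z)) = 283×1.3×1.3/((1.3+4.8)(1.3+4.8)) = 12.853 kPa
Final effective stress: σ'_f = 55.051 + 12.853 = 67.904 kPa.
σ'_f = 67.904 ≤ σ'_p = 109 kPa, so the clay remains overconsolidated and only the recompression index applies:
S_c = C_r·H/(1+e₀)·log₁₀(σ'_f/σ'_0) = 0.031×3.8/1.65×log₁₀(67.904/55.051)
    = 0.071393 × 0.09113 = 0.006506 m

S_c ≈ 6.51 mm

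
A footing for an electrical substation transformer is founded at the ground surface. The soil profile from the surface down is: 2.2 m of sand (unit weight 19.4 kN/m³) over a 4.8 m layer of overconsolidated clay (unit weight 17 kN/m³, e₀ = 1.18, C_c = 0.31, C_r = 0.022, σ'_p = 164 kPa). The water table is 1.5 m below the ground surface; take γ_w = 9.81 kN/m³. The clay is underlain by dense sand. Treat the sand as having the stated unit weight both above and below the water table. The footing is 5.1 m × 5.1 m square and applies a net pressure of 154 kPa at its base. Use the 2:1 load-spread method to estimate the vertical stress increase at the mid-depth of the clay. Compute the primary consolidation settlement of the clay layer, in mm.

Mid-depth of clay below the ground surface: z = 2.2 + 4.8/2 = 4.6 m.
Total vertical stress at mid-clay: σ_v = 19.4×2.2 + 17×2.4 = 83.48 kPa.
Pore pressure: u = 9.81×(4.6 − 1.5) = 30.411 kPa.
Initial effective stress: σ'_0 = σ_v − u = 83.48 − 30.411 = 53.069 kPa.
Stress increase at mid-clay by the 2:1 spreading method:
Δσ = qBL/((B+z)(L+z)) = 154×5.1×5.1/((5.1+4.6)(5.1+4.6)) = 42.571 kPa
Final effective stress: σ'_f = 53.069 + 42.571 = 95.64 kPa.
σ'_f = 95.64 ≤ σ'_p = 164 kPa, so the clay remains overconsolidated and only the recompression index applies:
S_c = C_r·H/(1+e₀)·log₁₀(σ'_f/σ'_0) = 0.022×4.8/2.18×log₁₀(95.64/53.069)
    = 0.04844 × 0.2558 = 0.01239 m

S_c ≈ 12.4 mm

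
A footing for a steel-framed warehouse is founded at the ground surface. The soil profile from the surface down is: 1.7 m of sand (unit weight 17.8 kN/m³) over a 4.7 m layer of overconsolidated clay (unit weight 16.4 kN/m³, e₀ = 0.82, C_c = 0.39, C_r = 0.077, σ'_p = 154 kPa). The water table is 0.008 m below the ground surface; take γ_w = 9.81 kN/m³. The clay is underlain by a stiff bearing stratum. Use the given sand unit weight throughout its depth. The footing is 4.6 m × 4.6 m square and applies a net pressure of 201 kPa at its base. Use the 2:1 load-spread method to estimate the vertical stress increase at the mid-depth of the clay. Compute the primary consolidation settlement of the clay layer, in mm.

S_c ≈ 93.4 mm

Mid-depth of clay below the ground surface: z = 1.7 + 4.7/2 = 4.05 m.
Total vertical stress at mid-clay: σ_v = 17.8×1.7 + 16.4×2.35 = 68.8 kPa.
Pore pressure: u = 9.81×(4.05 − 0.008) = 39.652 kPa.
Initial effective stress: σ'_0 = σ_v − u = 68.8 − 39.652 = 29.148 kPa.
Stress increase at mid-clay by the 2:1 spreading method:
Δσ = qBL/((B+z)(L+z)) = 201×4.6×4.6/((4.6+4.05)(4.6+4.05)) = 56.843 kPa
Final effective stress: σ'_f = 29.148 + 56.843 = 85.991 kPa.
σ'_f = 85.991 ≤ σ'_p = 154 kPa, so the clay remains overconsolidated and only the recompression index applies:
S_c = C_r·H/(1+e₀)·log₁₀(σ'_f/σ'_0) = 0.077×4.7/1.82×log₁₀(85.991/29.148)
    = 0.19884 × 0.46984 = 0.09343 m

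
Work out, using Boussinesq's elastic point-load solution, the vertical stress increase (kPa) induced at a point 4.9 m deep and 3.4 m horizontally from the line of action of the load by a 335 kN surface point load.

Boussinesq vertical stress below a point load on an elastic half-space:
Δσ_z = 3P/(2πz²) · [1 + (r/z)²]^(−5/2)
r/z = 3.4/4.9 = 0.69388; [1+(r/z)²]^(−5/2) = 0.37434.
Δσ_z = 3×335/(2π×4.9²) × 0.37434 = 6.6618 × 0.37434 = 2.494 kPa

Δσ_z ≈ 2.49 kPa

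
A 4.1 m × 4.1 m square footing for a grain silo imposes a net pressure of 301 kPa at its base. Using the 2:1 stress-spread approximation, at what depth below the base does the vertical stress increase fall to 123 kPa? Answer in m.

2:1 spreading — at depth z the loaded area has grown by z in each plan dimension:
qB²/(B+z)² = Δσ_z ⇒ z = B(√(q/Δσ_z) − 1) = 4.1×(√(301/123) − 1) = 2.314 m

z ≈ 2.31 m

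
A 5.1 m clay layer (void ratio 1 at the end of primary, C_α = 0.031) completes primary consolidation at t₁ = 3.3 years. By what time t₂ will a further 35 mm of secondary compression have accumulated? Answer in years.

S_s = C_α·H/(1+e_p)·log₁₀(t₂/t₁) ⇒ log₁₀(t₂/t₁) = S_s·(1+e_p)/(C_α·H).
log₁₀(t₂/t₁) = 0.035 × (1+1) / (0.031×5.1) = 0.4428
t₂ = t₁ × 10^0.4428 = 3.3 × 2.772 = 9.147 years

t₂ ≈ 9.15 years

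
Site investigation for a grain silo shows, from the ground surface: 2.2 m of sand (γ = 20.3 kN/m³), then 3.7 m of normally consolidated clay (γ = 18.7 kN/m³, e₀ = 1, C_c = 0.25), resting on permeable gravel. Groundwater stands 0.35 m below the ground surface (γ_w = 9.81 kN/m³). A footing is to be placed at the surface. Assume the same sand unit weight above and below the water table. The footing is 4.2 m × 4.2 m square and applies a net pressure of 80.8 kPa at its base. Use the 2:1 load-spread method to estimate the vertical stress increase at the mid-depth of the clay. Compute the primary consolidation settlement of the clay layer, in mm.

Mid-depth of clay below the ground surface: z = 2.2 + 3.7/2 = 4.05 m.
Total vertical stress at mid-clay: σ_v = 20.3×2.2 + 18.7×1.85 = 79.255 kPa.
Pore pressure: u = 9.81×(4.05 − 0.35) = 36.297 kPa.
Initial effective stress: σ'_0 = σ_v − u = 79.255 − 36.297 = 42.958 kPa.
Stress increase at mid-clay by the 2:1 spreading method:
Δσ = qBL/((B+z)(L+z)) = 80.8×4.2×4.2/((4.2+4.05)(4.2+4.05)) = 20.941 kPa
Final effective stress: σ'_f = σ'_0 + Δσ = 42.958 + 20.941 = 63.899 kPa.
Normally consolidated clay, so the full stress increment lies on the virgin compression line:
S_c = C_c·H/(1+e₀)·log₁₀(σ'_f/σ'_0) = 0.25×3.7/(1+1)×log₁₀(63.899/42.958)
    = 0.4625 × 0.17245 = 0.07976 m

S_c ≈ 79.8 mm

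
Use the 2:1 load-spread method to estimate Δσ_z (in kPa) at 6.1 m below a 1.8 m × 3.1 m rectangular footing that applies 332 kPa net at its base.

Δσ_z ≈ 25.5 kPa

By the 2:1 method the load spreads at 1 horizontal : 2 vertical, so at depth z the loaded area has grown by z in each plan dimension:
Δσ = qBL/((B+z)(L+z)) = 332×1.8×3.1/((1.8+6.1)(3.1+6.1)) = 25.489 kPa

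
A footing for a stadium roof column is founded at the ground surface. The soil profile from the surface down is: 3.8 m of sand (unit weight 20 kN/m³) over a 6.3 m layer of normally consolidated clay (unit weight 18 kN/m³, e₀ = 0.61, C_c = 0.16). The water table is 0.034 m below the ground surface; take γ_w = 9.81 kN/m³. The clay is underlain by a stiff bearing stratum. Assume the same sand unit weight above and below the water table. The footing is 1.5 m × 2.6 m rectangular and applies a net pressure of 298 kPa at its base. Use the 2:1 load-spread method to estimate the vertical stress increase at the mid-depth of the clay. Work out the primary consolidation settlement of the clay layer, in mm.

Mid-depth of clay below the ground surface: z = 3.8 + 6.3/2 = 6.95 m.
Total vertical stress at mid-clay: σ_v = 20×3.8 + 18×3.15 = 132.7 kPa.
Pore pressure: u = 9.81×(6.95 − 0.034) = 67.846 kPa.
Initial effective stress: σ'_0 = σ_v − u = 132.7 − 67.846 = 64.854 kPa.
Stress increase at mid-clay by the 2:1 spreading method:
Δσ = qBL/((B+z)(L+z)) = 298×1.5×2.6/((1.5+6.95)(2.6+6.95)) = 14.402 kPa
Final effective stress: σ'_f = σ'_0 + Δσ = 64.854 + 14.402 = 79.256 kPa.
Normally consolidated clay, so the full stress increment lies on the virgin compression line:
S_c = C_c·H/(1+e₀)·log₁₀(σ'_f/σ'_0) = 0.16×6.3/(1+0.61)×log₁₀(79.256/64.854)
    = 0.62609 × 0.087095 = 0.05453 m

S_c ≈ 54.5 mm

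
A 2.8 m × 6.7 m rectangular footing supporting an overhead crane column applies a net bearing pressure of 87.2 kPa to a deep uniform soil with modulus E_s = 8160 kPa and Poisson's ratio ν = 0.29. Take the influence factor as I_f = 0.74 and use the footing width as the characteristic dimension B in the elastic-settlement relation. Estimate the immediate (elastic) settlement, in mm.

Immediate (elastic) settlement: S_e = q·B·(1−ν²)/E_s · I_f.
S_e = 87.2 × 2.8 × (1 − 0.29²) / 8160 × 0.74
    = 87.2 × 2.8 × 0.9159 / 8160 × 0.74
    = 0.02028 m = 20.28 mm

S_e ≈ 20.3 mm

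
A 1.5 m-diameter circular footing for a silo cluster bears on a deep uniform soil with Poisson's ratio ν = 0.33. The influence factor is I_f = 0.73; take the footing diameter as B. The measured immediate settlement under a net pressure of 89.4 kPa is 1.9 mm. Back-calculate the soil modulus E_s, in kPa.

E_s ≈ 45900 kPa

S_e = q·B·(1−ν²)/E_s · I_f  ⇒  E_s = q·B·(1−ν²)·I_f / S_e.
E_s = 89.4 × 1.5 × 0.8911 × 0.73 / 0.0019 = 45910 kPa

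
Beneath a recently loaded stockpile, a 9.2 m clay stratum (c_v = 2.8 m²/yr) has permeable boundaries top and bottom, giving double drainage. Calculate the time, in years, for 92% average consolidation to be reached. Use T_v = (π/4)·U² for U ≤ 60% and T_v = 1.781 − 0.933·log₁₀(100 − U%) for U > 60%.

Drainage path length: H_d = H/2 = 4.6 m (double drainage).
U > 60%: T_v = 1.781 − 0.933·log₁₀(100 − 92) = 0.93842.
t = T_v·H_d²/c_v = 0.93842×4.6²/2.8 = 7.092 years.

t ≈ 7.09 years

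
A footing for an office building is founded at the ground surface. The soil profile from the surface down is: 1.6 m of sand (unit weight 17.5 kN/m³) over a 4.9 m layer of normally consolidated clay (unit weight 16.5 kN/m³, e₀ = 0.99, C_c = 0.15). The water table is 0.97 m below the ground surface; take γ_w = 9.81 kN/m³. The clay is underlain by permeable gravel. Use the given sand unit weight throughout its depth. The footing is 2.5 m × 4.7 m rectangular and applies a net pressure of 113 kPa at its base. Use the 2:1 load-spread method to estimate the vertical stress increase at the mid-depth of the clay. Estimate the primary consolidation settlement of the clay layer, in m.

S_c ≈ 0.076 m

Mid-depth of clay below the ground surface: z = 1.6 + 4.9/2 = 4.05 m.
Total vertical stress at mid-clay: σ_v = 17.5×1.6 + 16.5×2.45 = 68.425 kPa.
Pore pressure: u = 9.81×(4.05 − 0.97) = 30.215 kPa.
Initial effective stress: σ'_0 = σ_v − u = 68.425 − 30.215 = 38.21 kPa.
Stress increase at mid-clay by the 2:1 spreading method:
Δσ = qBL/((B+z)(L+z)) = 113×2.5×4.7/((2.5+4.05)(4.7+4.05)) = 23.167 kPa
Final effective stress: σ'_f = σ'_0 + Δσ = 38.21 + 23.167 = 61.377 kPa.
Normally consolidated clay, so the full stress increment lies on the virgin compression line:
S_c = C_c·H/(1+e₀)·log₁₀(σ'_f/σ'_0) = 0.15×4.9/(1+0.99)×log₁₀(61.377/38.21)
    = 0.36935 × 0.20583 = 0.07602 m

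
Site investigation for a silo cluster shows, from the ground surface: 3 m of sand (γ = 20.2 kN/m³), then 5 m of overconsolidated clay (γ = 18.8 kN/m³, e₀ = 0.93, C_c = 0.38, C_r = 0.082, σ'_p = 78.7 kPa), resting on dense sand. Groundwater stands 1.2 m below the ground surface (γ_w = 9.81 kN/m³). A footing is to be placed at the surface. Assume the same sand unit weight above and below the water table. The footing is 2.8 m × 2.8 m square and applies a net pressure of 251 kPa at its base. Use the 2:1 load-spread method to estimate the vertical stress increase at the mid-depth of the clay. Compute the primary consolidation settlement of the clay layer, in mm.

S_c ≈ 92.9 mm

Mid-depth of clay below the ground surface: z = 3 + 5/2 = 5.5 m.
Total vertical stress at mid-clay: σ_v = 20.2×3 + 18.8×2.5 = 107.6 kPa.
Pore pressure: u = 9.81×(5.5 − 1.2) = 42.183 kPa.
Initial effective stress: σ'_0 = σ_v − u = 107.6 − 42.183 = 65.417 kPa.
Stress increase at mid-clay by the 2:1 spreading method:
Δσ = qBL/((B+z)(L+z)) = 251×2.8×2.8/((2.8+5.5)(2.8+5.5)) = 28.565 kPa
Final effective stress: σ'_f = 65.417 + 28.565 = 93.982 kPa.
σ'_f = 93.982 > σ'_p = 78.7 kPa, so the stress path crosses the preconsolidation pressure — recompression up to σ'_p, then virgin compression beyond:
S_c = H/(1+e₀)·[C_r·log₁₀(σ'_p/σ'_0) + C_c·log₁₀(σ'_f/σ'_p)]
    = 5/1.93 × [0.082×log₁₀(78.7/65.417) + 0.38×log₁₀(93.982/78.7)]
    = 2.5907 × [0.0065833 + 0.029287] = 0.09293 m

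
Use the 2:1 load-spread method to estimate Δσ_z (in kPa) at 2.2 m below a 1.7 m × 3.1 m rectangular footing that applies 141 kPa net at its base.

Δσ_z ≈ 35.9 kPa

By the 2:1 method the load spreads at 1 horizontal : 2 vertical, so at depth z the loaded area has grown by z in each plan dimension:
Δσ = qBL/((B+z)(L+z)) = 141×1.7×3.1/((1.7+2.2)(3.1+2.2)) = 35.949 kPa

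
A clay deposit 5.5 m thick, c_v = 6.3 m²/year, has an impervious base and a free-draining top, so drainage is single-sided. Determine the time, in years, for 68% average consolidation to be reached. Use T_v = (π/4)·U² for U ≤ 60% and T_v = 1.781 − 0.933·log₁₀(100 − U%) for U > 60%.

Drainage path length: H_d = H = 5.5 m (single drainage).
U > 60%: T_v = 1.781 − 0.933·log₁₀(100 − 68) = 0.3767.
t = T_v·H_d²/c_v = 0.3767×5.5²/6.3 = 1.809 years.

t ≈ 1.81 years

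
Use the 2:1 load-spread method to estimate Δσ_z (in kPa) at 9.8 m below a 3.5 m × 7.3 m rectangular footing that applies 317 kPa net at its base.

Δσ_z ≈ 35.6 kPa

By the 2:1 method the load spreads at 1 horizontal : 2 vertical, so at depth z the loaded area has grown by z in each plan dimension:
Δσ = qBL/((B+z)(L+z)) = 317×3.5×7.3/((3.5+9.8)(7.3+9.8)) = 35.612 kPa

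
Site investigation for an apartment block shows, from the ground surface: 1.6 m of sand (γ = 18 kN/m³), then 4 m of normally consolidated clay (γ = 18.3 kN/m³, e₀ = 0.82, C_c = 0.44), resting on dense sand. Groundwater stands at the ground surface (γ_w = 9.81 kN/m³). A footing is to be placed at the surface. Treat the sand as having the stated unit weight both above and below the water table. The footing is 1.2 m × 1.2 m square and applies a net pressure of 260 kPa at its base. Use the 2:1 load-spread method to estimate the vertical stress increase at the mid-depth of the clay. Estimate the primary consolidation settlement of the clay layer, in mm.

S_c ≈ 181 mm

Mid-depth of clay below the ground surface: z = 1.6 + 4/2 = 3.6 m.
Total vertical stress at mid-clay: σ_v = 18×1.6 + 18.3×2 = 65.4 kPa.
Pore pressure: u = 9.81×(3.6 − 0) = 35.316 kPa.
Initial effective stress: σ'_0 = σ_v − u = 65.4 − 35.316 = 30.084 kPa.
Stress increase at mid-clay by the 2:1 spreading method:
Δσ = qBL/((B+z)(L+z)) = 260×1.2×1.2/((1.2+3.6)(1.2+3.6)) = 16.25 kPa
Final effective stress: σ'_f = σ'_0 + Δσ = 30.084 + 16.25 = 46.334 kPa.
Normally consolidated clay, so the full stress increment lies on the virgin compression line:
S_c = C_c·H/(1+e₀)·log₁₀(σ'_f/σ'_0) = 0.44×4/(1+0.82)×log₁₀(46.334/30.084)
    = 0.96703 × 0.18756 = 0.1814 m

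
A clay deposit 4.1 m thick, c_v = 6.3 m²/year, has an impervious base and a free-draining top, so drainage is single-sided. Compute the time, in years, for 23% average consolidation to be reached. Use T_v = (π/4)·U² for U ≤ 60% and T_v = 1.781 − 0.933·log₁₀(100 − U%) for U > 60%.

Drainage path length: H_d = H = 4.1 m (single drainage).
U ≤ 60%: T_v = (π/4)·U² = (π/4)×0.23² = 0.041548.
t = T_v·H_d²/c_v = 0.041548×4.1²/6.3 = 0.1109 years.

t ≈ 0.111 years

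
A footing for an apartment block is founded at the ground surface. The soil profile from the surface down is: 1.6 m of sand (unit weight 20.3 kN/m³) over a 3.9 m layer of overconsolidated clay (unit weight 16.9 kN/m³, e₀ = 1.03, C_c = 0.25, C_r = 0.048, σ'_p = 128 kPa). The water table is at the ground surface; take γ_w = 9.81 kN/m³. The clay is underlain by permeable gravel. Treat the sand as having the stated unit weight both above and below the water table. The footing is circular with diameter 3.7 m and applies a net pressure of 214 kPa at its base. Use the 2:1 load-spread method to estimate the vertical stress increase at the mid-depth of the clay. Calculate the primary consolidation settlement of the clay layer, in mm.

Mid-depth of clay below the ground surface: z = 1.6 + 3.9/2 = 3.55 m.
Total vertical stress at mid-clay: σ_v = 20.3×1.6 + 16.9×1.95 = 65.435 kPa.
Pore pressure: u = 9.81×(3.55 − 0) = 34.825 kPa.
Initial effective stress: σ'_0 = σ_v − u = 65.435 − 34.825 = 30.61 kPa.
Stress increase at mid-clay by the 2:1 spreading method:
Δσ ≈ qD²/(D+z)² = 214×3.7²/(3.7+3.55)² = 55.737 kPa
Final effective stress: σ'_f = 30.61 + 55.737 = 86.347 kPa.
σ'_f = 86.347 ≤ σ'_p = 128 kPa, so the clay remains overconsolidated and only the recompression index applies:
S_c = C_r·H/(1+e₀)·log₁₀(σ'_f/σ'_0) = 0.048×3.9/2.03×log₁₀(86.347/30.61)
    = 0.092218 × 0.45038 = 0.04153 m

S_c ≈ 41.5 mm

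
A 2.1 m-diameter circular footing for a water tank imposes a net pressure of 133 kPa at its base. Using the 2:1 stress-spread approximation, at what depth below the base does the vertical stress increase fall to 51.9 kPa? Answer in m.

z ≈ 1.26 m

2:1 spreading — at depth z the loaded area has grown by z in each plan dimension:
qD²/(D+z)² = Δσ_z ⇒ z = D(√(q/Δσ_z) − 1) = 2.1×(√(133/51.9) − 1) = 1.262 m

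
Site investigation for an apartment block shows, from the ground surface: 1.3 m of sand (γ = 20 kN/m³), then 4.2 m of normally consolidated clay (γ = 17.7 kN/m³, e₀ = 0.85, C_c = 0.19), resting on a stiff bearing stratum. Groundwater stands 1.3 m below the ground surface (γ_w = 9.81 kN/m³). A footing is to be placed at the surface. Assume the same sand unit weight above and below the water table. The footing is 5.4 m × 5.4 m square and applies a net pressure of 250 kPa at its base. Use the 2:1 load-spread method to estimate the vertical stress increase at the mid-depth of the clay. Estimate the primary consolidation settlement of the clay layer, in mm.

Mid-depth of clay below the ground surface: z = 1.3 + 4.2/2 = 3.4 m.
Total vertical stress at mid-clay: σ_v = 20×1.3 + 17.7×2.1 = 63.17 kPa.
Pore pressure: u = 9.81×(3.4 − 1.3) = 20.601 kPa.
Initial effective stress: σ'_0 = σ_v − u = 63.17 − 20.601 = 42.569 kPa.
Stress increase at mid-clay by the 2:1 spreading method:
Δσ = qBL/((B+z)(L+z)) = 250×5.4×5.4/((5.4+3.4)(5.4+3.4)) = 94.137 kPa
Final effective stress: σ'_f = σ'_0 + Δσ = 42.569 + 94.137 = 136.71 kPa.
Normally consolidated clay, so the full stress increment lies on the virgin compression line:
S_c = C_c·H/(1+e₀)·log₁₀(σ'_f/σ'_0) = 0.19×4.2/(1+0.85)×log₁₀(136.71/42.569)
    = 0.43135 × 0.50671 = 0.2186 m

S_c ≈ 219 mm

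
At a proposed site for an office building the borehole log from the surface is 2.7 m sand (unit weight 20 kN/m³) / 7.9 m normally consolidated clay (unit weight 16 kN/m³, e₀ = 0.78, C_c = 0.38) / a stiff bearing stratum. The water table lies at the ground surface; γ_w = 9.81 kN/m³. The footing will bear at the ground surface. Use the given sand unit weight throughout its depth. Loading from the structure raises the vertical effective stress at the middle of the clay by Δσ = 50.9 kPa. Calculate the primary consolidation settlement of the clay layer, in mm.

S_c ≈ 500 mm

Mid-depth of clay below the ground surface: z = 2.7 + 7.9/2 = 6.65 m.
Total vertical stress at mid-clay: σ_v = 20×2.7 + 16×3.95 = 117.2 kPa.
Pore pressure: u = 9.81×(6.65 − 0) = 65.237 kPa.
Initial effective stress: σ'_0 = σ_v − u = 117.2 − 65.237 = 51.963 kPa.
Final effective stress: σ'_f = σ'_0 + Δσ = 51.963 + 50.9 = 102.86 kPa.
Normally consolidated clay, so the full stress increment lies on the virgin compression line:
S_c = C_c·H/(1+e₀)·log₁₀(σ'_f/σ'_0) = 0.38×7.9/(1+0.78)×log₁₀(102.86/51.963)
    = 1.6865 × 0.29655 = 0.5001 m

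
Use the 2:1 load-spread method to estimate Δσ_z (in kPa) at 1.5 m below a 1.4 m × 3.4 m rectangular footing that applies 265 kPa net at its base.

Δσ_z ≈ 88.8 kPa

By the 2:1 method the load spreads at 1 horizontal : 2 vertical, so at depth z the loaded area has grown by z in each plan dimension:
Δσ = qBL/((B+z)(L+z)) = 265×1.4×3.4/((1.4+1.5)(3.4+1.5)) = 88.768 kPa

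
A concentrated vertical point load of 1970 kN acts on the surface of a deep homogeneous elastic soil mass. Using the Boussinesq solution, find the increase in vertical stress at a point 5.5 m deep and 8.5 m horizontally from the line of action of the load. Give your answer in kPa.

Δσ_z ≈ 1.47 kPa

Boussinesq vertical stress below a point load on an elastic half-space:
Δσ_z = 3P/(2πz²) · [1 + (r/z)²]^(−5/2)
r/z = 8.5/5.5 = 1.5455; [1+(r/z)²]^(−5/2) = 0.047316.
Δσ_z = 3×1970/(2π×5.5²) × 0.047316 = 31.094 × 0.047316 = 1.471 kPa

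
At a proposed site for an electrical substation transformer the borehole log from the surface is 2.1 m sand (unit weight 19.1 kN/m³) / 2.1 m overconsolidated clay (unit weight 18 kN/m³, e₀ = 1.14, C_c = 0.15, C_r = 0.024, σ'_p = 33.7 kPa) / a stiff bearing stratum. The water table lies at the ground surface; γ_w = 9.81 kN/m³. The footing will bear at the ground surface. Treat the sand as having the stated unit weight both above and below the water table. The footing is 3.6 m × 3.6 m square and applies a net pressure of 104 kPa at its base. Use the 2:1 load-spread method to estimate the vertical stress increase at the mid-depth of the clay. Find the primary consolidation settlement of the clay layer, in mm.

Mid-depth of clay below the ground surface: z = 2.1 + 2.1/2 = 3.15 m.
Total vertical stress at mid-clay: σ_v = 19.1×2.1 + 18×1.05 = 59.01 kPa.
Pore pressure: u = 9.81×(3.15 − 0) = 30.902 kPa.
Initial effective stress: σ'_0 = σ_v − u = 59.01 − 30.902 = 28.108 kPa.
Stress increase at mid-clay by the 2:1 spreading method:
Δσ = qBL/((B+z)(L+z)) = 104×3.6×3.6/((3.6+3.15)(3.6+3.15)) = 29.582 kPa
Final effective stress: σ'_f = 28.108 + 29.582 = 57.69 kPa.
σ'_f = 57.69 > σ'_p = 33.7 kPa, so the stress path crosses the preconsolidation pressure — recompression up to σ'_p, then virgin compression beyond:
S_c = H/(1+e₀)·[C_r·log₁₀(σ'_p/σ'_0) + C_c·log₁₀(σ'_f/σ'_p)]
    = 2.1/2.14 × [0.024×log₁₀(33.7/28.108) + 0.15×log₁₀(57.69/33.7)]
    = 0.98131 × [0.0018912 + 0.035021] = 0.03622 m

S_c ≈ 36.2 mm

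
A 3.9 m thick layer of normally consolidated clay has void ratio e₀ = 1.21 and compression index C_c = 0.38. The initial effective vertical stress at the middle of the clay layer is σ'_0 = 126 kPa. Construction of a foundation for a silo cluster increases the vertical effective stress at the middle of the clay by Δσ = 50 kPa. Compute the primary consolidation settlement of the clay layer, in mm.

Final effective stress: σ'_f = σ'_0 + Δσ = 126 + 50 = 176 kPa.
Normally consolidated clay, so the full stress increment lies on the virgin compression line:
S_c = C_c·H/(1+e₀)·log₁₀(σ'_f/σ'_0) = 0.38×3.9/(1+1.21)×log₁₀(176/126)
    = 0.67059 × 0.14514 = 0.09733 m

S_c ≈ 97.3 mm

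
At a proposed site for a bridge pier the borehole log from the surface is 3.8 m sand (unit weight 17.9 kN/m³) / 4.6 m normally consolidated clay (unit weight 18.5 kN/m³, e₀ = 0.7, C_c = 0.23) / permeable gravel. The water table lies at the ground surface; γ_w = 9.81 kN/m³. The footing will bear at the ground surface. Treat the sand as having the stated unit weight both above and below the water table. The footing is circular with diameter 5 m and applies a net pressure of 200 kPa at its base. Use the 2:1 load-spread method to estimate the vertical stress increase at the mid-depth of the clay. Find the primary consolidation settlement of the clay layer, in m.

S_c ≈ 0.159 m

Mid-depth of clay below the ground surface: z = 3.8 + 4.6/2 = 6.1 m.
Total vertical stress at mid-clay: σ_v = 17.9×3.8 + 18.5×2.3 = 110.57 kPa.
Pore pressure: u = 9.81×(6.1 − 0) = 59.841 kPa.
Initial effective stress: σ'_0 = σ_v − u = 110.57 − 59.841 = 50.729 kPa.
Stress increase at mid-clay by the 2:1 spreading method:
Δσ ≈ qD²/(D+z)² = 200×5²/(5+6.1)² = 40.581 kPa
Final effective stress: σ'_f = σ'_0 + Δσ = 50.729 + 40.581 = 91.31 kPa.
Normally consolidated clay, so the full stress increment lies on the virgin compression line:
S_c = C_c·H/(1+e₀)·log₁₀(σ'_f/σ'_0) = 0.23×4.6/(1+0.7)×log₁₀(91.31/50.729)
    = 0.62235 × 0.25526 = 0.1589 m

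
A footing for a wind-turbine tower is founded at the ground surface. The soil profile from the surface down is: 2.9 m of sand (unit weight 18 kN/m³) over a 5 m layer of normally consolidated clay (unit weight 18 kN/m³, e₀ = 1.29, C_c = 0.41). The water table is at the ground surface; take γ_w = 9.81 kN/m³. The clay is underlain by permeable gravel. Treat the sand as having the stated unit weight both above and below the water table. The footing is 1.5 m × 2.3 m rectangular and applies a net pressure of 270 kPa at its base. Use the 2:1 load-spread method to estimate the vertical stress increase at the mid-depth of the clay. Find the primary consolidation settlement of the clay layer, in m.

S_c ≈ 0.13 m

Mid-depth of clay below the ground surface: z = 2.9 + 5/2 = 5.4 m.
Total vertical stress at mid-clay: σ_v = 18×2.9 + 18×2.5 = 97.2 kPa.
Pore pressure: u = 9.81×(5.4 − 0) = 52.974 kPa.
Initial effective stress: σ'_0 = σ_v − u = 97.2 − 52.974 = 44.226 kPa.
Stress increase at mid-clay by the 2:1 spreading method:
Δσ = qBL/((B+z)(L+z)) = 270×1.5×2.3/((1.5+5.4)(2.3+5.4)) = 17.532 kPa
Final effective stress: σ'_f = σ'_0 + Δσ = 44.226 + 17.532 = 61.758 kPa.
Normally consolidated clay, so the full stress increment lies on the virgin compression line:
S_c = C_c·H/(1+e₀)·log₁₀(σ'_f/σ'_0) = 0.41×5/(1+1.29)×log₁₀(61.758/44.226)
    = 0.8952 × 0.14502 = 0.1298 m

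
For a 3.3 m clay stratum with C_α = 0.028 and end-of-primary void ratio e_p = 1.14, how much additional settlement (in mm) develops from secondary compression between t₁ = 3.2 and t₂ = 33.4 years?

S_s ≈ 44 mm

Secondary compression: S_s = C_α·H/(1+e_p)·log₁₀(t₂/t₁)
S_s = 0.028×3.3/(1+1.14)×log₁₀(33.4/3.2)
    = 0.04318 × 1.019 = 0.04398 m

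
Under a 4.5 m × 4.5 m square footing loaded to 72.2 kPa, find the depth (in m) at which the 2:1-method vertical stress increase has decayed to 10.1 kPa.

2:1 spreading — at depth z the loaded area has grown by z in each plan dimension:
qB²/(B+z)² = Δσ_z ⇒ z = B(√(q/Δσ_z) − 1) = 4.5×(√(72.2/10.1) − 1) = 7.532 m

z ≈ 7.53 m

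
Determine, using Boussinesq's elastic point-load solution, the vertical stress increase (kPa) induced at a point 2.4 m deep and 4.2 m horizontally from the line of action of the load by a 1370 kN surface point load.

Δσ_z ≈ 3.41 kPa

Boussinesq vertical stress below a point load on an elastic half-space:
Δσ_z = 3P/(2πz²) · [1 + (r/z)²]^(−5/2)
r/z = 4.2/2.4 = 1.75; [1+(r/z)²]^(−5/2) = 0.030062.
Δσ_z = 3×1370/(2π×2.4²) × 0.030062 = 113.56 × 0.030062 = 3.414 kPa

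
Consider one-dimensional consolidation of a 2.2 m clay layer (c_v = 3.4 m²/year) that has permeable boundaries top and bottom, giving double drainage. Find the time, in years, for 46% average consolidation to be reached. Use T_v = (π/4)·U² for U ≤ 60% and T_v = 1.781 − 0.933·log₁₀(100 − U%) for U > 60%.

t ≈ 0.0591 years

Drainage path length: H_d = H/2 = 1.1 m (double drainage).
U ≤ 60%: T_v = (π/4)·U² = (π/4)×0.46² = 0.16619.
t = T_v·H_d²/c_v = 0.16619×1.1²/3.4 = 0.05914 years.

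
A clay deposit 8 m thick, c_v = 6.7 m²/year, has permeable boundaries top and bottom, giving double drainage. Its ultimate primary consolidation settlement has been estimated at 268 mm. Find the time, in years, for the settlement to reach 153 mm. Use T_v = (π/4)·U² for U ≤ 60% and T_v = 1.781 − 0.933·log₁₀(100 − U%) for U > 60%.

t ≈ 0.611 years

Drainage path length: H_d = H/2 = 4 m (double drainage).
U = S(t)/S_ult = 153/268 = 0.5709.
U ≤ 60%: T_v = (π/4)·U² = (π/4)×0.5709² = 0.25598.
t = T_v·H_d²/c_v = 0.25598×4²/6.7 = 0.6113 years.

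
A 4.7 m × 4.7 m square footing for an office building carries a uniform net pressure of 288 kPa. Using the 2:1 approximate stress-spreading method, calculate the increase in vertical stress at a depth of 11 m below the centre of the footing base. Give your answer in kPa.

By the 2:1 method the load spreads at 1 horizontal : 2 vertical, so at depth z the loaded area has grown by z in each plan dimension:
Δσ = qBL/((B+z)(L+z)) = 288×4.7×4.7/((4.7+11)(4.7+11)) = 25.81 kPa

Δσ_z ≈ 25.8 kPa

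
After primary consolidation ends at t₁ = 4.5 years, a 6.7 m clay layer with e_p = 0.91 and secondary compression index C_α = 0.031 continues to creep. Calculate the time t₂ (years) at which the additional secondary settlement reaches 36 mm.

S_s = C_α·H/(1+e_p)·log₁₀(t₂/t₁) ⇒ log₁₀(t₂/t₁) = S_s·(1+e_p)/(C_α·H).
log₁₀(t₂/t₁) = 0.036 × (1+0.91) / (0.031×6.7) = 0.3311
t₂ = t₁ × 10^0.3311 = 4.5 × 2.143 = 9.644 years

t₂ ≈ 9.64 years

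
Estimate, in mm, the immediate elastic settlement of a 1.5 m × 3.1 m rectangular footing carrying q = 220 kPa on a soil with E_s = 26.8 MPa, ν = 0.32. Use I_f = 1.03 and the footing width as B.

S_e ≈ 11.4 mm

Immediate (elastic) settlement: S_e = q·B·(1−ν²)/E_s · I_f.
E_s = 26.8 MPa = 26800 kPa.
S_e = 220 × 1.5 × (1 − 0.32²) / 26800 × 1.03
    = 220 × 1.5 × 0.8976 / 26800 × 1.03
    = 0.01138 m = 11.38 mm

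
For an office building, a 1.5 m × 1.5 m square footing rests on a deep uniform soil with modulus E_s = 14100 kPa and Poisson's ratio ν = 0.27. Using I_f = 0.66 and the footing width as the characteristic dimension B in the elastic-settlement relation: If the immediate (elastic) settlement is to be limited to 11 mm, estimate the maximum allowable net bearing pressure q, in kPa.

q ≈ 169 kPa

S_e = q·B·(1−ν²)/E_s · I_f  ⇒  q = S_e·E_s / (B·(1−ν²)·I_f).
q = 0.011 × 14100 / (1.5 × 0.9271 × 0.66) = 169 kPa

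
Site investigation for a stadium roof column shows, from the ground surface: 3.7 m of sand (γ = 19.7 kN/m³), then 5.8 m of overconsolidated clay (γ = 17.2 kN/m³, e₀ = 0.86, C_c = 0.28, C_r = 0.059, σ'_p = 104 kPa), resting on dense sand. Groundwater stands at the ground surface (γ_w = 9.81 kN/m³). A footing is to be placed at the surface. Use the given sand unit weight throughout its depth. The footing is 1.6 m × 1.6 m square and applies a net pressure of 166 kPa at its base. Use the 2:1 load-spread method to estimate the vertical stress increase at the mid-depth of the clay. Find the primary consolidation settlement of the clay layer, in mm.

Mid-depth of clay below the ground surface: z = 3.7 + 5.8/2 = 6.6 m.
Total vertical stress at mid-clay: σ_v = 19.7×3.7 + 17.2×2.9 = 122.77 kPa.
Pore pressure: u = 9.81×(6.6 − 0) = 64.746 kPa.
Initial effective stress: σ'_0 = σ_v − u = 122.77 − 64.746 = 58.024 kPa.
Stress increase at mid-clay by the 2:1 spreading method:
Δσ = qBL/((B+z)(L+z)) = 166×1.6×1.6/((1.6+6.6)(1.6+6.6)) = 6.32 kPa
Final effective stress: σ'_f = 58.024 + 6.32 = 64.344 kPa.
σ'_f = 64.344 ≤ σ'_p = 104 kPa, so the clay remains overconsolidated and only the recompression index applies:
S_c = C_r·H/(1+e₀)·log₁₀(σ'_f/σ'_0) = 0.059×5.8/1.86×log₁₀(64.344/58.024)
    = 0.18398 × 0.0449 = 0.008261 m

S_c ≈ 8.26 mm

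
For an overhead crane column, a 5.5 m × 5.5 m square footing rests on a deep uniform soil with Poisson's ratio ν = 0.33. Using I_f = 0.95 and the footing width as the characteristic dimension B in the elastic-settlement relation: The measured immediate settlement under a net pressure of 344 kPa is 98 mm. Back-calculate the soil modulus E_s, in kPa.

E_s ≈ 16300 kPa

S_e = q·B·(1−ν²)/E_s · I_f  ⇒  E_s = q·B·(1−ν²)·I_f / S_e.
E_s = 344 × 5.5 × 0.8911 × 0.95 / 0.098 = 16340 kPa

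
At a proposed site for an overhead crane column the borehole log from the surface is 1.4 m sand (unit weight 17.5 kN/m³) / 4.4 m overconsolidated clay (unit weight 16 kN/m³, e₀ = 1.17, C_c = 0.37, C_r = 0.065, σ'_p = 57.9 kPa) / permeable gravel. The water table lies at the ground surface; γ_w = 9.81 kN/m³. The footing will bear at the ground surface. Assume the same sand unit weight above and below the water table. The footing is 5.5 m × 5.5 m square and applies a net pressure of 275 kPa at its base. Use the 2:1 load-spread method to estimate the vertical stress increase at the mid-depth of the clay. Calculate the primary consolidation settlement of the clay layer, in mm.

Mid-depth of clay below the ground surface: z = 1.4 + 4.4/2 = 3.6 m.
Total vertical stress at mid-clay: σ_v = 17.5×1.4 + 16×2.2 = 59.7 kPa.
Pore pressure: u = 9.81×(3.6 − 0) = 35.316 kPa.
Initial effective stress: σ'_0 = σ_v − u = 59.7 − 35.316 = 24.384 kPa.
Stress increase at mid-clay by the 2:1 spreading method:
Δσ = qBL/((B+z)(L+z)) = 275×5.5×5.5/((5.5+3.6)(5.5+3.6)) = 100.46 kPa
Final effective stress: σ'_f = 24.384 + 100.46 = 124.84 kPa.
σ'_f = 124.84 > σ'_p = 57.9 kPa, so the stress path crosses the preconsolidation pressure — recompression up to σ'_p, then virgin compression beyond:
S_c = H/(1+e₀)·[C_r·log₁₀(σ'_p/σ'_0) + C_c·log₁₀(σ'_f/σ'_p)]
    = 4.4/2.17 × [0.065×log₁₀(57.9/24.384) + 0.37×log₁₀(124.84/57.9)]
    = 2.0276 × [0.024412 + 0.12346] = 0.2998 m

S_c ≈ 300 mm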